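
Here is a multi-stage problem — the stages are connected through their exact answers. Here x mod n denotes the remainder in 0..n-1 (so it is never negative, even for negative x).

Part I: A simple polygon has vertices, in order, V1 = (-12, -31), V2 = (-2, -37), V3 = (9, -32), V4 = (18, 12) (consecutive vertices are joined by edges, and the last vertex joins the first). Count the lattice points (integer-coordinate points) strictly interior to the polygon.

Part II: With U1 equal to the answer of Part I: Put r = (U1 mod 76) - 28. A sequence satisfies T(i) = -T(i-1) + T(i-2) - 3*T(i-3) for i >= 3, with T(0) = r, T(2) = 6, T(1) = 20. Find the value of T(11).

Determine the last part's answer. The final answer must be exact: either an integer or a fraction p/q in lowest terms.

-18691

Part I: cross terms: (-12*-37 - -2*-31)=382, (-2*-32 - 9*-37)=397, (9*12 - 18*-32)=684, (18*-31 - -12*12)=-414; twice the area = |1049| = 1049; area = 1049/2; boundary points = 2 + 1 + 1 + 1 = 5; strictly interior points = area - boundary/2 + 1 = 523; answer 523
Part II: U1 = 523; r = 39; T(3) = -1*(6) + 1*(20) - 3*(39) = -103; iterating: T(3)=-103, T(4)=49, T(5)=-170, T(6)=528, T(7)=-845, T(8)=1883, T(9)=-4312, T(10)=8730, T(11)=-18691; answer -18691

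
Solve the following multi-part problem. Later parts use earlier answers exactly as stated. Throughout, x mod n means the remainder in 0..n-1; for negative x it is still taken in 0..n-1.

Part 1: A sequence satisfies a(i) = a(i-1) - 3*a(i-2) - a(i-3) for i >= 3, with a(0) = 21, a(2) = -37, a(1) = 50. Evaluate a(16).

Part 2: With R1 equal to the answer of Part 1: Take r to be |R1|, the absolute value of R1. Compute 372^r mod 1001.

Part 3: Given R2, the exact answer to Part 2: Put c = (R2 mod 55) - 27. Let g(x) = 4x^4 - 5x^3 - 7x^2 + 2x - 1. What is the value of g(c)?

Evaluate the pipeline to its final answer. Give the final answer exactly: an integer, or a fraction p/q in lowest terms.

Part 1: a(3) = 1*(-37) - 3*(50) - 1*(21) = -208; iterating: a(3)=-208, a(4)=-147, a(5)=514, a(6)=1163, a(7)=-232, a(8)=-4235, a(9)=-4702, a(10)=8235, a(11)=26576, a(12)=6573, a(13)=-81390, a(14)=-127685, a(15)=109912, a(16)=574357; answer 574357
Part 2: R1 = 574357; r = 574357; squarings mod 1001: 372^1=372, 372^2=246, 372^4=456, 372^8=729, 372^16=911, 372^32=92, 372^64=456, 372^128=729, 372^256=911, 372^512=92, 372^1024=456, 372^2048=729, 372^4096=911, 372^8192=92, 372^16384=456, 372^32768=729, 372^65536=911, 372^131072=92, 372^262144=456, 372^524288=729; 372^574357 = 372^1 * 372^4 * 372^16 * 372^128 * 372^256 * 372^512 * 372^16384 * 372^32768 * 372^524288 = 554 (mod 1001); answer 554
Part 3: R2 = 554; c = -23; 4*(-23)^4 - 5*(-23)^3 - 7*(-23)^2 + 2*(-23)^1 - 1 = (1119364) + (60835) + (-3703) + (-46) + (-1) = 1176449; answer 1176449

1176449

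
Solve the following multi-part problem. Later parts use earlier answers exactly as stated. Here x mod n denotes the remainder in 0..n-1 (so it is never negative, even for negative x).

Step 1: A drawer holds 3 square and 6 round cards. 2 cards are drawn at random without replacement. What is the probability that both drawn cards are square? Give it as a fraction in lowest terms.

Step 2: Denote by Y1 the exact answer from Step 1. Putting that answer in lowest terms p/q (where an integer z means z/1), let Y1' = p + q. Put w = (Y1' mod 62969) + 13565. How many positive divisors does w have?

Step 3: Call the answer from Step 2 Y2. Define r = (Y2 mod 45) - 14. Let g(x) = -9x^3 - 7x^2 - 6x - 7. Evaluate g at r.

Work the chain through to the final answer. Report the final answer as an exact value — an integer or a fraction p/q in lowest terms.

-119

Step 1: total draws C(9,2) = 36; favorable C(3,2) = 3; P = 1/12; answer 1/12
Step 2: Y1 = 1/12; threaded value p + q = 13; w = 13578; 13578 = 2 * 3 * 31 * 73; number of divisors = (1+1) * (1+1) * (1+1) * (1+1) = 16; answer 16
Step 3: Y2 = 16; r = 2; -9*(2)^3 - 7*(2)^2 - 6*(2)^1 - 7 = (-72) + (-28) + (-12) + (-7) = -119; answer -119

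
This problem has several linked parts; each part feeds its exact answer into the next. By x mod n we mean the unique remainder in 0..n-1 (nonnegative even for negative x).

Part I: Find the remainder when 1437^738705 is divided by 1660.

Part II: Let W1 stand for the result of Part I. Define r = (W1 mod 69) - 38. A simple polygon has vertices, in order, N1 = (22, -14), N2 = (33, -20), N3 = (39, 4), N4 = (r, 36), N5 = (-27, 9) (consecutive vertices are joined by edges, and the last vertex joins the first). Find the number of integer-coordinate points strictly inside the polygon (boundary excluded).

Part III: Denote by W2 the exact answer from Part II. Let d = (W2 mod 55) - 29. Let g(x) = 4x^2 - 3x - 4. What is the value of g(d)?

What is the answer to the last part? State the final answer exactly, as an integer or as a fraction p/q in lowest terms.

Part I: squarings mod 1660: 1437^1=1437, 1437^2=1589, 1437^4=61, 1437^8=401, 1437^16=1441, 1437^32=1481, 1437^64=501, 1437^128=341, 1437^256=81, 1437^512=1581, 1437^1024=1261, 1437^2048=1501, 1437^4096=381, 1437^8192=741, 1437^16384=1281, 1437^32768=881, 1437^65536=941, 1437^131072=701, 1437^262144=41, 1437^524288=21; 1437^738705 = 1437^1 * 1437^16 * 1437^128 * 1437^256 * 1437^1024 * 1437^16384 * 1437^65536 * 1437^131072 * 1437^524288 = 1397 (mod 1660); answer 1397
Part II: W1 = 1397; r = -21; cross terms: (22*-20 - 33*-14)=22, (33*4 - 39*-20)=912, (39*36 - -21*4)=1488, (-21*9 - -27*36)=783, (-27*-14 - 22*9)=180; twice the area = |3385| = 3385; area = 3385/2; boundary points = 1 + 6 + 4 + 3 + 1 = 15; strictly interior points = area - boundary/2 + 1 = 1686; answer 1686
Part III: W2 = 1686; d = 7; 4*(7)^2 - 3*(7)^1 - 4 = (196) + (-21) + (-4) = 171; answer 171

171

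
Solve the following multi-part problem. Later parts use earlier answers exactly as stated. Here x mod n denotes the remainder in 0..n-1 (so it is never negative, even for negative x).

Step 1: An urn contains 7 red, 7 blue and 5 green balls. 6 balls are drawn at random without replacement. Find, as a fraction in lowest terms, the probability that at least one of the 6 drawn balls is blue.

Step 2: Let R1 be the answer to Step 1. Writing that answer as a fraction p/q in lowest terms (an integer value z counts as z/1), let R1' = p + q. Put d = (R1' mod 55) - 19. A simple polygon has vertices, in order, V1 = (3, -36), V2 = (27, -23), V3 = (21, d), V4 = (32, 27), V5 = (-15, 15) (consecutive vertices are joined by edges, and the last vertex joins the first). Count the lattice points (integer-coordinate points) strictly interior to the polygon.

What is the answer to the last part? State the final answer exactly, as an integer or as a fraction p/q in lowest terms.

1636

Step 1: total draws C(19,6) = 27132; complement C(12,6) = 924; favorable 27132 - 924 = 26208; P = 312/323; answer 312/323
Step 2: R1 = 312/323; threaded value p + q = 635; d = 11; cross terms: (3*-23 - 27*-36)=903, (27*11 - 21*-23)=780, (21*27 - 32*11)=215, (32*15 - -15*27)=885, (-15*-36 - 3*15)=495; twice the area = |3278| = 3278; area = 1639; boundary points = 1 + 2 + 1 + 1 + 3 = 8; strictly interior points = area - boundary/2 + 1 = 1636; answer 1636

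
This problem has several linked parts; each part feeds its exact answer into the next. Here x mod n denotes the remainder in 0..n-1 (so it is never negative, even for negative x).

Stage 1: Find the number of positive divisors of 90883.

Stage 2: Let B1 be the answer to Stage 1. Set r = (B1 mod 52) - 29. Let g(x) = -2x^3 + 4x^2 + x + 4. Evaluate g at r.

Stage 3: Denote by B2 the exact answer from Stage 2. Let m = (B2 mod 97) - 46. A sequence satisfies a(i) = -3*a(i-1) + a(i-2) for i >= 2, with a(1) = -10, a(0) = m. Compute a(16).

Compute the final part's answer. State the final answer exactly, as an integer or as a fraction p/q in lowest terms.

960065130

Stage 1: 90883 = 13 * 6991; number of divisors = (1+1) * (1+1) = 4; answer 4
Stage 2: B1 = 4; r = -25; -2*(-25)^3 + 4*(-25)^2 + 1*(-25)^1 + 4 = (31250) + (2500) + (-25) + (4) = 33729; answer 33729
Stage 3: B2 = 33729; m = 24; a(2) = -3*(-10) + 1*(24) = 54; iterating: a(2)=54, a(3)=-172, a(4)=570, a(5)=-1882, a(6)=6216, a(7)=-20530, a(8)=67806, a(9)=-223948, a(10)=739650, a(11)=-2442898, a(12)=8068344, a(13)=-26647930, a(14)=88012134, a(15)=-290684332, a(16)=960065130; answer 960065130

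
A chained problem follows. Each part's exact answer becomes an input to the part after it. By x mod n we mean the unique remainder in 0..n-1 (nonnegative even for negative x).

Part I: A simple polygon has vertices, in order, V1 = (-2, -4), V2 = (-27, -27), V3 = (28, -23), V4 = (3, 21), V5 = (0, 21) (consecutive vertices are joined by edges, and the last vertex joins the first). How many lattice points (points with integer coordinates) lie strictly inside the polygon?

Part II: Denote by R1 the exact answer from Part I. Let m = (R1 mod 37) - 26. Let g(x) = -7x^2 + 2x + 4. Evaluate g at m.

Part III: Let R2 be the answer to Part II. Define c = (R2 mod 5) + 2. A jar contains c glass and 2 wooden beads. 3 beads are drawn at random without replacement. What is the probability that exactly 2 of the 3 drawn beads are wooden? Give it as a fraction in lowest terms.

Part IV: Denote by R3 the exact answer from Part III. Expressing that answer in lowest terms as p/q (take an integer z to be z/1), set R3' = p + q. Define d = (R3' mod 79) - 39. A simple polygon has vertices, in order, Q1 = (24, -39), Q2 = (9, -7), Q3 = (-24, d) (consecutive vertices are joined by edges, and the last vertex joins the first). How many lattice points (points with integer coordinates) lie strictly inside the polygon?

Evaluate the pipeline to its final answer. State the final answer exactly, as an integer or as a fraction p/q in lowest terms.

720

Part I: cross terms: (-2*-27 - -27*-4)=-54, (-27*-23 - 28*-27)=1377, (28*21 - 3*-23)=657, (3*21 - 0*21)=63, (0*-4 - -2*21)=42; twice the area = |2085| = 2085; area = 2085/2; boundary points = 1 + 1 + 1 + 3 + 1 = 7; strictly interior points = area - boundary/2 + 1 = 1040; answer 1040
Part II: R1 = 1040; m = -22; -7*(-22)^2 + 2*(-22)^1 + 4 = (-3388) + (-44) + (4) = -3428; answer -3428
Part III: R2 = -3428; c = 4; total draws C(6,3) = 20; favorable C(2,2)*C(4,1) = 4; P = 1/5; answer 1/5
Part IV: R3 = 1/5; threaded value p + q = 6; d = -33; cross terms: (24*-7 - 9*-39)=183, (9*-33 - -24*-7)=-465, (-24*-39 - 24*-33)=1728; twice the area = |1446| = 1446; area = 723; boundary points = 1 + 1 + 6 = 8; strictly interior points = area - boundary/2 + 1 = 720; answer 720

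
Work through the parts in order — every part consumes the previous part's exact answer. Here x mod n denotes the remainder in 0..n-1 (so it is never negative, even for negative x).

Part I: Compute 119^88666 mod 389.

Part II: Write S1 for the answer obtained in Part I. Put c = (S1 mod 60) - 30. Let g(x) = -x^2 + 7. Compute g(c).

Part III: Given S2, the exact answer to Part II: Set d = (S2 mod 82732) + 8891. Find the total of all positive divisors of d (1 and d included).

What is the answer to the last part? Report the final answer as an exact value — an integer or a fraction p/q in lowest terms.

152064

Part I: squarings mod 389: 119^1=119, 119^2=157, 119^4=142, 119^8=325, 119^16=206, 119^32=35, 119^64=58, 119^128=252, 119^256=97, 119^512=73, 119^1024=272, 119^2048=74, 119^4096=30, 119^8192=122, 119^16384=102, 119^32768=290, 119^65536=76; 119^88666 = 119^2 * 119^8 * 119^16 * 119^64 * 119^512 * 119^2048 * 119^4096 * 119^16384 * 119^65536 = 325 (mod 389); answer 325
Part II: S1 = 325; c = -5; -1*(-5)^2 + 7 = (-25) + (7) = -18; answer -18
Part III: S2 = -18; d = 91605; 91605 = 3 * 5 * 31 * 197; sigma = (1 + 3) * (1 + 5) * (1 + 31) * (1 + 197) = 4 * 6 * 32 * 198 = 152064; answer 152064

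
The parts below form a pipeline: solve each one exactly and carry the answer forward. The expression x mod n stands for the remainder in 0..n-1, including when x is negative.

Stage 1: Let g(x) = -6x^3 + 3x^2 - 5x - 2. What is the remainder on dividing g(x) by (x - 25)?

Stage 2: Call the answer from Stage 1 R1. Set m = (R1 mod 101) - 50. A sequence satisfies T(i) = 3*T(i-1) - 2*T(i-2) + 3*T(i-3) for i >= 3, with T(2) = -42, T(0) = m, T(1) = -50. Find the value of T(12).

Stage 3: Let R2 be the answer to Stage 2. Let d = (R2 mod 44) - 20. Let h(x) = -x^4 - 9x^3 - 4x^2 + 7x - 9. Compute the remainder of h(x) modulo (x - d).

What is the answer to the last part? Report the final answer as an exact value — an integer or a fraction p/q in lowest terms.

Stage 1: remainder = value at the root: -6*(25)^3 + 3*(25)^2 - 5*(25)^1 - 2 = (-93750) + (1875) + (-125) + (-2) = -92002; answer -92002
Stage 2: R1 = -92002; m = -41; T(3) = 3*(-42) - 2*(-50) + 3*(-41) = -149; iterating: T(3)=-149, T(4)=-513, T(5)=-1367, T(6)=-3522, T(7)=-9371, T(8)=-25170, T(9)=-67334, T(10)=-179775, T(11)=-480167, T(12)=-1282953; answer -1282953
Stage 3: R2 = -1282953; d = 23; remainder = value at the root: -1*(23)^4 - 9*(23)^3 - 4*(23)^2 + 7*(23)^1 - 9 = (-279841) + (-109503) + (-2116) + (161) + (-9) = -391308; answer -391308

-391308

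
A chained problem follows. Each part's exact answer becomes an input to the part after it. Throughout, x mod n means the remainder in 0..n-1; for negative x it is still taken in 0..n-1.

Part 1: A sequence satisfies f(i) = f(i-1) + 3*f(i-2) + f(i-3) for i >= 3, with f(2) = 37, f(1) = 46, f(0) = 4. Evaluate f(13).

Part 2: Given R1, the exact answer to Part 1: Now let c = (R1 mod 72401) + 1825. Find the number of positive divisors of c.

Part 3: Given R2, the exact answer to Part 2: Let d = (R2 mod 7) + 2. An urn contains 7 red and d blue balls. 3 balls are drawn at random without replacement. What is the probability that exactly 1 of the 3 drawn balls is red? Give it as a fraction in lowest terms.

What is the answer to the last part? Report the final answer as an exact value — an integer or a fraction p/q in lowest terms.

Part 1: f(3) = 1*(37) + 3*(46) + 1*(4) = 179; iterating: f(3)=179, f(4)=336, f(5)=910, f(6)=2097, f(7)=5163, f(8)=12364, f(9)=29950, f(10)=72205, f(11)=174419, f(12)=420984, f(13)=1016446; answer 1016446
Part 2: R1 = 1016446; c = 4657; 4657 is prime, so its only divisors are 1 and 4657; count = 2; answer 2
Part 3: R2 = 2; d = 4; total draws C(11,3) = 165; favorable C(7,1)*C(4,2) = 42; P = 14/55; answer 14/55

14/55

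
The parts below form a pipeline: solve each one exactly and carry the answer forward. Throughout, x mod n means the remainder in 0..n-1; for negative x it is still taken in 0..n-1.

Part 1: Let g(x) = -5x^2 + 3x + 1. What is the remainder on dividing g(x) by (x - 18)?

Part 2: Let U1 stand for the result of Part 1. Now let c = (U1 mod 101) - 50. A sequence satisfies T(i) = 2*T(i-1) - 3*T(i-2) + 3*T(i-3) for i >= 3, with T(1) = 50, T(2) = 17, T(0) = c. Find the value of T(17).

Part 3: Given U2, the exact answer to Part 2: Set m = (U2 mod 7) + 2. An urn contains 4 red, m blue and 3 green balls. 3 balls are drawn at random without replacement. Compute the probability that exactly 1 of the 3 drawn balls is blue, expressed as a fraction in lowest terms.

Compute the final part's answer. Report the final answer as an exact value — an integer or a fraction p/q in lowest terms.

Part 1: remainder = value at the root: -5*(18)^2 + 3*(18)^1 + 1 = (-1620) + (54) + (1) = -1565; answer -1565
Part 2: U1 = -1565; c = 1; T(3) = 2*(17) - 3*(50) + 3*(1) = -113; iterating: T(3)=-113, T(4)=-127, T(5)=136, T(6)=314, T(7)=-161, T(8)=-856, T(9)=-287, T(10)=1511, T(11)=1315, T(12)=-2764, T(13)=-4940, T(14)=2357, T(15)=11242, T(16)=593, T(17)=-25469; answer -25469
Part 3: U2 = -25469; m = 6; total draws C(13,3) = 286; favorable C(6,1)*C(7,2) = 126; P = 63/143; answer 63/143

63/143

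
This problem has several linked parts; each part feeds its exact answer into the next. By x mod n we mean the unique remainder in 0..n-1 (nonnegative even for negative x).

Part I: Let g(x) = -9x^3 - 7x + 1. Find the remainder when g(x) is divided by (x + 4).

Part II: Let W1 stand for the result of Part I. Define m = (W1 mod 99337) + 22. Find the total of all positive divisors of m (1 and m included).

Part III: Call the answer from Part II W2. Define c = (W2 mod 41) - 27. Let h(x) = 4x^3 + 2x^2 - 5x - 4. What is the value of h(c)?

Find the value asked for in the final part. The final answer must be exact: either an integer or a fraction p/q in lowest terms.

-3754

Part I: remainder = value at the root: -9*(-4)^3 - 7*(-4)^1 + 1 = (576) + (28) + (1) = 605; answer 605
Part II: W1 = 605; m = 627; 627 = 3 * 11 * 19; sigma = (1 + 3) * (1 + 11) * (1 + 19) = 4 * 12 * 20 = 960; answer 960
Part III: W2 = 960; c = -10; 4*(-10)^3 + 2*(-10)^2 - 5*(-10)^1 - 4 = (-4000) + (200) + (50) + (-4) = -3754; answer -3754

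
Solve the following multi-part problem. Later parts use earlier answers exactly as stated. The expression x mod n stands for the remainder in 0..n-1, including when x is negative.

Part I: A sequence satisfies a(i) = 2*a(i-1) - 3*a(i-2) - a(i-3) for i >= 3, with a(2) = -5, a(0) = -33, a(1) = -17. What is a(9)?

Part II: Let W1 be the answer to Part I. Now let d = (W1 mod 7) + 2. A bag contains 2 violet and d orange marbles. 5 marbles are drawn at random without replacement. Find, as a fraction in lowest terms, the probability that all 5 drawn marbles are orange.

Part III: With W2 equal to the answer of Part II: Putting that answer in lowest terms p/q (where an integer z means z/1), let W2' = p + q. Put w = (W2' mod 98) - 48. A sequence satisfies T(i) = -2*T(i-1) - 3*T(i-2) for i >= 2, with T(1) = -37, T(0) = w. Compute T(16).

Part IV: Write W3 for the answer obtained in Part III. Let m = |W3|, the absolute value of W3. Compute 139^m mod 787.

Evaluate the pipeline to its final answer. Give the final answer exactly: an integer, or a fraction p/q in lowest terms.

Part I: a(3) = 2*(-5) - 3*(-17) - 1*(-33) = 74; iterating: a(3)=74, a(4)=180, a(5)=143, a(6)=-328, a(7)=-1265, a(8)=-1689, a(9)=745; answer 745
Part II: W1 = 745; d = 5; total draws C(7,5) = 21; favorable C(5,5) = 1; P = 1/21; answer 1/21
Part III: W2 = 1/21; threaded value p + q = 22; w = -26; T(2) = -2*(-37) - 3*(-26) = 152; iterating: T(2)=152, T(3)=-193, T(4)=-70, T(5)=719, T(6)=-1228, T(7)=299, T(8)=3086, T(9)=-7069, T(10)=4880, T(11)=11447, T(12)=-37534, T(13)=40727, T(14)=31148, T(15)=-184477, T(16)=275510; answer 275510
Part IV: W3 = 275510; m = 275510; squarings mod 787: 139^1=139, 139^2=433, 139^4=183, 139^8=435, 139^16=345, 139^32=188, 139^64=716, 139^128=319, 139^256=238, 139^512=767, 139^1024=400, 139^2048=239, 139^4096=457, 139^8192=294, 139^16384=653, 139^32768=642, 139^65536=563, 139^131072=595, 139^262144=662; 139^275510 = 139^2 * 139^4 * 139^16 * 139^32 * 139^1024 * 139^4096 * 139^8192 * 139^262144 = 735 (mod 787); answer 735

735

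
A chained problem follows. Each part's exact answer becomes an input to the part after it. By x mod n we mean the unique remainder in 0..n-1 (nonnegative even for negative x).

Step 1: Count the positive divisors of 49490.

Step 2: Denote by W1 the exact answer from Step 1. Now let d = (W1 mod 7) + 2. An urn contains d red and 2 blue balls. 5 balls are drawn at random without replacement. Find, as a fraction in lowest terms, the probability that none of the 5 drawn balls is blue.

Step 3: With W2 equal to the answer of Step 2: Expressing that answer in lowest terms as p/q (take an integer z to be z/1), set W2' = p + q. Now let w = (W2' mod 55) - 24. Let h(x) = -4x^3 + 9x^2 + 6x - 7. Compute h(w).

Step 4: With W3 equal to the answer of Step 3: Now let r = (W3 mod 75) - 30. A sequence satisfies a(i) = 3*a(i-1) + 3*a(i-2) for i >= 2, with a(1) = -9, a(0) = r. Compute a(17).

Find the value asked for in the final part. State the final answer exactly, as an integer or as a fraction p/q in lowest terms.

9097128306

Step 1: 49490 = 2 * 5 * 7^2 * 101; number of divisors = (1+1) * (1+1) * (2+1) * (1+1) = 24; answer 24
Step 2: W1 = 24; d = 5; total draws C(7,5) = 21; favorable C(5,5) = 1; P = 1/21; answer 1/21
Step 3: W2 = 1/21; threaded value p + q = 22; w = -2; -4*(-2)^3 + 9*(-2)^2 + 6*(-2)^1 - 7 = (32) + (36) + (-12) + (-7) = 49; answer 49
Step 4: W3 = 49; r = 19; a(2) = 3*(-9) + 3*(19) = 30; iterating: a(2)=30, a(3)=63, a(4)=279, a(5)=1026, a(6)=3915, a(7)=14823, a(8)=56214, a(9)=213111, a(10)=807975, a(11)=3063258, a(12)=11613699, a(13)=44030871, a(14)=166933710, a(15)=632893743, a(16)=2399482359, a(17)=9097128306; answer 9097128306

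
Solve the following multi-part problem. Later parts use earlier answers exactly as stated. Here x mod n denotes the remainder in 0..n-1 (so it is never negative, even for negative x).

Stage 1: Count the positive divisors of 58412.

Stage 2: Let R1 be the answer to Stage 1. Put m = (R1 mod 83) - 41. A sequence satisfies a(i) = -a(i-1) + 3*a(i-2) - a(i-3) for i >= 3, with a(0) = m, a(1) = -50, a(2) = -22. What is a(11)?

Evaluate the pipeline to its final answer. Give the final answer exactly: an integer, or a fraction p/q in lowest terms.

Stage 1: 58412 = 2^2 * 17 * 859; number of divisors = (2+1) * (1+1) * (1+1) = 12; answer 12
Stage 2: R1 = 12; m = -29; a(3) = -1*(-22) + 3*(-50) - 1*(-29) = -99; iterating: a(3)=-99, a(4)=83, a(5)=-358, a(6)=706, a(7)=-1863, a(8)=4339, a(9)=-10634, a(10)=25514, a(11)=-61755; answer -61755

-61755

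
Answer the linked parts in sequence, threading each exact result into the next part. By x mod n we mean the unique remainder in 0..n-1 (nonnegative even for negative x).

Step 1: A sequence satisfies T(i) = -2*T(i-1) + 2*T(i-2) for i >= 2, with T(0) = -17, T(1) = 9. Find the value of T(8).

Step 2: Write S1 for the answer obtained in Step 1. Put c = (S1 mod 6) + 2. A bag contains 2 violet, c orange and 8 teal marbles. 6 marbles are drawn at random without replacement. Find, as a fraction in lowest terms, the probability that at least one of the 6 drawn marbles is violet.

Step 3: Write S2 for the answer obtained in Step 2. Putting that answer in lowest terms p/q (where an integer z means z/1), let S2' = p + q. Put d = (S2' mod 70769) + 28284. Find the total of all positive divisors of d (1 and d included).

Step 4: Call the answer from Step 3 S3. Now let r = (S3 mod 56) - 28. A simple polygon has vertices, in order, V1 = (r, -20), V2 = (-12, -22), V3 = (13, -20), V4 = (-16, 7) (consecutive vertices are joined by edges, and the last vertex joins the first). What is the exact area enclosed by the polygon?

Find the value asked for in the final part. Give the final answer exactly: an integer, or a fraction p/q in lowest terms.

783/2

Step 1: T(2) = -2*(9) + 2*(-17) = -52; iterating: T(2)=-52, T(3)=122, T(4)=-348, T(5)=940, T(6)=-2576, T(7)=7032, T(8)=-19216; answer -19216
Step 2: S1 = -19216; c = 4; total draws C(14,6) = 3003; complement C(12,6) = 924; favorable 3003 - 924 = 2079; P = 9/13; answer 9/13
Step 3: S2 = 9/13; threaded value p + q = 22; d = 28306; 28306 = 2 * 14153; sigma = (1 + 2) * (1 + 14153) = 3 * 14154 = 42462; answer 42462
Step 4: S3 = 42462; r = -14; cross terms: (-14*-22 - -12*-20)=68, (-12*-20 - 13*-22)=526, (13*7 - -16*-20)=-229, (-16*-20 - -14*7)=418; twice the area = |783| = 783; area = 783/2; answer 783/2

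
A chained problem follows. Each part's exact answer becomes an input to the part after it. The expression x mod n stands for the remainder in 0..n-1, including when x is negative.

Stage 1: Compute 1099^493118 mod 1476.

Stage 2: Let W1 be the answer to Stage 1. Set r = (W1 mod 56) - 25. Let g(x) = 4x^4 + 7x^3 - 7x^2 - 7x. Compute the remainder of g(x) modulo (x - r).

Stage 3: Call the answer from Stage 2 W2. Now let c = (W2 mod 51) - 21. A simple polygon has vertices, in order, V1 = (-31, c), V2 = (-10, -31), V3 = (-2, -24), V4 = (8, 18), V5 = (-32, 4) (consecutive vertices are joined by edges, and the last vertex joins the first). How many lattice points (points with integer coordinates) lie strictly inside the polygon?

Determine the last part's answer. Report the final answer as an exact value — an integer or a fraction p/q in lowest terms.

978

Stage 1: squarings mod 1476: 1099^1=1099, 1099^2=433, 1099^4=37, 1099^8=1369, 1099^16=1117, 1099^32=469, 1099^64=37, 1099^128=1369, 1099^256=1117, 1099^512=469, 1099^1024=37, 1099^2048=1369, 1099^4096=1117, 1099^8192=469, 1099^16384=37, 1099^32768=1369, 1099^65536=1117, 1099^131072=469, 1099^262144=37; 1099^493118 = 1099^2 * 1099^4 * 1099^8 * 1099^16 * 1099^32 * 1099^512 * 1099^1024 * 1099^32768 * 1099^65536 * 1099^131072 * 1099^262144 = 1009 (mod 1476); answer 1009
Stage 2: W1 = 1009; r = -24; remainder = value at the root: 4*(-24)^4 + 7*(-24)^3 - 7*(-24)^2 - 7*(-24)^1 = (1327104) + (-96768) + (-4032) + (168) = 1226472; answer 1226472
Stage 3: W2 = 1226472; c = 3; cross terms: (-31*-31 - -10*3)=991, (-10*-24 - -2*-31)=178, (-2*18 - 8*-24)=156, (8*4 - -32*18)=608, (-32*3 - -31*4)=28; twice the area = |1961| = 1961; area = 1961/2; boundary points = 1 + 1 + 2 + 2 + 1 = 7; strictly interior points = area - boundary/2 + 1 = 978; answer 978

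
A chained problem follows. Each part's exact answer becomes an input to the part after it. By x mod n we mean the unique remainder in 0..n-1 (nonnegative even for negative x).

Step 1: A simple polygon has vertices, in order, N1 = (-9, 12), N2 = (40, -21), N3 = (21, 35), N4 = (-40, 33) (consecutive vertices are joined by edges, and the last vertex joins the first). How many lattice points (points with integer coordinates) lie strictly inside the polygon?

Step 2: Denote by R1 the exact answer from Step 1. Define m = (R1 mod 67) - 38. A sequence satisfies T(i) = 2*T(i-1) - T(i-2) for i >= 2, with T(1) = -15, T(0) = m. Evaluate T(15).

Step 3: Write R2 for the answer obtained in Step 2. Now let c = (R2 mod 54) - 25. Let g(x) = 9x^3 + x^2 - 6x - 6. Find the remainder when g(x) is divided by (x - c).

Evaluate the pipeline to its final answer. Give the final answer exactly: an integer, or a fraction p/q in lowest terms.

Step 1: cross terms: (-9*-21 - 40*12)=-291, (40*35 - 21*-21)=1841, (21*33 - -40*35)=2093, (-40*12 - -9*33)=-183; twice the area = |3460| = 3460; area = 1730; boundary points = 1 + 1 + 1 + 1 = 4; strictly interior points = area - boundary/2 + 1 = 1729; answer 1729
Step 2: R1 = 1729; m = 16; T(2) = 2*(-15) - 1*(16) = -46; iterating: T(2)=-46, T(3)=-77, T(4)=-108, T(5)=-139, T(6)=-170, T(7)=-201, T(8)=-232, T(9)=-263, T(10)=-294, T(11)=-325, T(12)=-356, T(13)=-387, T(14)=-418, T(15)=-449; answer -449
Step 3: R2 = -449; c = 12; remainder = value at the root: 9*(12)^3 + 1*(12)^2 - 6*(12)^1 - 6 = (15552) + (144) + (-72) + (-6) = 15618; answer 15618

15618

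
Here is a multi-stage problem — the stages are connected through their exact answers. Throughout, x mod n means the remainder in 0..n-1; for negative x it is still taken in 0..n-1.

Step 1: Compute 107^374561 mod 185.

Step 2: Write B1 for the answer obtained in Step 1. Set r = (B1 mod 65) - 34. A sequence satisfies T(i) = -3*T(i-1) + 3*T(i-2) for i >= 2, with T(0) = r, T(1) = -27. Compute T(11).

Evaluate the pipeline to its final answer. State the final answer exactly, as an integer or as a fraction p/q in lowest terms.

-10894176

Step 1: squarings mod 185: 107^1=107, 107^2=164, 107^4=71, 107^8=46, 107^16=81, 107^32=86, 107^64=181, 107^128=16, 107^256=71, 107^512=46, 107^1024=81, 107^2048=86, 107^4096=181, 107^8192=16, 107^16384=71, 107^32768=46, 107^65536=81, 107^131072=86, 107^262144=181; 107^374561 = 107^1 * 107^32 * 107^256 * 107^512 * 107^1024 * 107^4096 * 107^8192 * 107^32768 * 107^65536 * 107^262144 = 157 (mod 185); answer 157
Step 2: B1 = 157; r = -7; T(2) = -3*(-27) + 3*(-7) = 60; iterating: T(2)=60, T(3)=-261, T(4)=963, T(5)=-3672, T(6)=13905, T(7)=-52731, T(8)=199908, T(9)=-757917, T(10)=2873475, T(11)=-10894176; answer -10894176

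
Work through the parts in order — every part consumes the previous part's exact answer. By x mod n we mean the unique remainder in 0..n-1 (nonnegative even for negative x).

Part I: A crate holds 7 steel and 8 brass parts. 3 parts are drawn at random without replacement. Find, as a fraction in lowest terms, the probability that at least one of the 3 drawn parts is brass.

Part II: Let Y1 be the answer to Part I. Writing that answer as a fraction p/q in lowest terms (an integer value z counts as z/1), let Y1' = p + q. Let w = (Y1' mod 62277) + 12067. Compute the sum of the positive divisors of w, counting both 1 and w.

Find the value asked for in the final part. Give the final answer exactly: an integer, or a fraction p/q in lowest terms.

Part I: total draws C(15,3) = 455; complement C(7,3) = 35; favorable 455 - 35 = 420; P = 12/13; answer 12/13
Part II: Y1 = 12/13; threaded value p + q = 25; w = 12092; 12092 = 2^2 * 3023; sigma = (1 + 2 + 4) * (1 + 3023) = 7 * 3024 = 21168; answer 21168

21168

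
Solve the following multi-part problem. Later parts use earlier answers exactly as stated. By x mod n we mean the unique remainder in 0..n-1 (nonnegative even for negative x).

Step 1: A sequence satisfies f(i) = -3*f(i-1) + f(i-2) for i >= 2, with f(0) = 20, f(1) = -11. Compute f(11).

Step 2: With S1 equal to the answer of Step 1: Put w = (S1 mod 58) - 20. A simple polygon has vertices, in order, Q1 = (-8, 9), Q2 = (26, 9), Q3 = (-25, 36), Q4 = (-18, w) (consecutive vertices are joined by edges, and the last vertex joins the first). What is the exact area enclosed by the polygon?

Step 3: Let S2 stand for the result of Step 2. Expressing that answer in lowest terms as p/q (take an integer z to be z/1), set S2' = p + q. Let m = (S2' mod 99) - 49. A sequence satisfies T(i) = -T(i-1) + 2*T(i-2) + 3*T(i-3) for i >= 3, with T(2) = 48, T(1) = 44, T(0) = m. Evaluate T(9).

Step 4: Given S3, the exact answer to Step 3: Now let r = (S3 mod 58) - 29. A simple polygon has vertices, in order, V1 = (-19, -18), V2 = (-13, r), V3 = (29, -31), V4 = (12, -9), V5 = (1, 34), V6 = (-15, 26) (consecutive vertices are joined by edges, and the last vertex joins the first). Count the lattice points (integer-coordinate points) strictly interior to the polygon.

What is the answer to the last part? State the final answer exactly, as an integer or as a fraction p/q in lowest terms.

Step 1: f(2) = -3*(-11) + 1*(20) = 53; iterating: f(2)=53, f(3)=-170, f(4)=563, f(5)=-1859, f(6)=6140, f(7)=-20279, f(8)=66977, f(9)=-221210, f(10)=730607, f(11)=-2413031; answer -2413031
Step 2: S1 = -2413031; w = -19; cross terms: (-8*9 - 26*9)=-306, (26*36 - -25*9)=1161, (-25*-19 - -18*36)=1123, (-18*9 - -8*-19)=-314; twice the area = |1664| = 1664; area = 832; answer 832
Step 3: S2 = 832; threaded value p + q = 833; m = -8; T(3) = -1*(48) + 2*(44) + 3*(-8) = 16; iterating: T(3)=16, T(4)=212, T(5)=-36, T(6)=508, T(7)=56, T(8)=852, T(9)=784; answer 784
Step 4: S3 = 784; r = 1; cross terms: (-19*1 - -13*-18)=-253, (-13*-31 - 29*1)=374, (29*-9 - 12*-31)=111, (12*34 - 1*-9)=417, (1*26 - -15*34)=536, (-15*-18 - -19*26)=764; twice the area = |1949| = 1949; area = 1949/2; boundary points = 1 + 2 + 1 + 1 + 8 + 4 = 17; strictly interior points = area - boundary/2 + 1 = 967; answer 967

967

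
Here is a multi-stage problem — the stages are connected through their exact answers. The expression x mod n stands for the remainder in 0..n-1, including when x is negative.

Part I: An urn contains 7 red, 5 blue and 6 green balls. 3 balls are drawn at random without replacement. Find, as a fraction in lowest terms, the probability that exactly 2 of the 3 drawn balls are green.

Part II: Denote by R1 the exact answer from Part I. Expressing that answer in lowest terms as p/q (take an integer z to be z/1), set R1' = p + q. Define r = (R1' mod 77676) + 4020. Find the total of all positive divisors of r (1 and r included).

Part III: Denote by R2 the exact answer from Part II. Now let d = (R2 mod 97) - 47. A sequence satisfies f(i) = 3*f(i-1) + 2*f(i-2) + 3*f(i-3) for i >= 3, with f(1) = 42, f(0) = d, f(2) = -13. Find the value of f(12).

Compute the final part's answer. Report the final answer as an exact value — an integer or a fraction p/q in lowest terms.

Part I: total draws C(18,3) = 816; favorable C(6,2)*C(12,1) = 180; P = 15/68; answer 15/68
Part II: R1 = 15/68; threaded value p + q = 83; r = 4103; 4103 = 11 * 373; sigma = (1 + 11) * (1 + 373) = 12 * 374 = 4488; answer 4488
Part III: R2 = 4488; d = -21; f(3) = 3*(-13) + 2*(42) + 3*(-21) = -18; iterating: f(3)=-18, f(4)=46, f(5)=63, f(6)=227, f(7)=945, f(8)=3478, f(9)=13005, f(10)=48806, f(11)=182862, f(12)=685213; answer 685213

685213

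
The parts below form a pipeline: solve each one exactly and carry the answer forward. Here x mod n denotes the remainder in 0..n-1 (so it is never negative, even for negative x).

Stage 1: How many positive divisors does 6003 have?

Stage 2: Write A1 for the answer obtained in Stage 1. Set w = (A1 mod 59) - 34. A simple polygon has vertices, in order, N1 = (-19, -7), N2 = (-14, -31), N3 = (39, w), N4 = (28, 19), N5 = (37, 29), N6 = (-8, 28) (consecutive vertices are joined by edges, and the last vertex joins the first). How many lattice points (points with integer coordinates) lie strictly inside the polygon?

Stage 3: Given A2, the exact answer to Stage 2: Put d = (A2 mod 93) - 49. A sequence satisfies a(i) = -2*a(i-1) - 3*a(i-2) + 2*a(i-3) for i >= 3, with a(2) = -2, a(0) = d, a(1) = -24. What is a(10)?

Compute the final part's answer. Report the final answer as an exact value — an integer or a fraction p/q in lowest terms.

Stage 1: 6003 = 3^2 * 23 * 29; number of divisors = (2+1) * (1+1) * (1+1) = 12; answer 12
Stage 2: A1 = 12; w = -22; cross terms: (-19*-31 - -14*-7)=491, (-14*-22 - 39*-31)=1517, (39*19 - 28*-22)=1357, (28*29 - 37*19)=109, (37*28 - -8*29)=1268, (-8*-7 - -19*28)=588; twice the area = |5330| = 5330; area = 2665; boundary points = 1 + 1 + 1 + 1 + 1 + 1 = 6; strictly interior points = area - boundary/2 + 1 = 2663; answer 2663
Stage 3: A2 = 2663; d = 10; a(3) = -2*(-2) - 3*(-24) + 2*(10) = 96; iterating: a(3)=96, a(4)=-234, a(5)=176, a(6)=542, a(7)=-2080, a(8)=2886, a(9)=1552, a(10)=-15922; answer -15922

-15922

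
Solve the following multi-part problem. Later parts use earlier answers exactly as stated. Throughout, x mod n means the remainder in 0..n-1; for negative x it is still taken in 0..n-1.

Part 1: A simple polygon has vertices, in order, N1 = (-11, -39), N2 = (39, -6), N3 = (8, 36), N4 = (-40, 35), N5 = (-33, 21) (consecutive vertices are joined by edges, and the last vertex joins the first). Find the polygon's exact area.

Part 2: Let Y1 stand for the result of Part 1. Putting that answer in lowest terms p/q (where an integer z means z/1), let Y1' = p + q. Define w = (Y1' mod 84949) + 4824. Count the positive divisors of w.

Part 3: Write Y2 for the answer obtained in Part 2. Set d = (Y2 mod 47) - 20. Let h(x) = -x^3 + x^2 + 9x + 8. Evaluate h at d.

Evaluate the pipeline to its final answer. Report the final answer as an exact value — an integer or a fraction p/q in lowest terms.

Part 1: cross terms: (-11*-6 - 39*-39)=1587, (39*36 - 8*-6)=1452, (8*35 - -40*36)=1720, (-40*21 - -33*35)=315, (-33*-39 - -11*21)=1518; twice the area = |6592| = 6592; area = 3296; answer 3296
Part 2: Y1 = 3296; threaded value p + q = 3297; w = 8121; 8121 = 3 * 2707; number of divisors = (1+1) * (1+1) = 4; answer 4
Part 3: Y2 = 4; d = -16; -1*(-16)^3 + 1*(-16)^2 + 9*(-16)^1 + 8 = (4096) + (256) + (-144) + (8) = 4216; answer 4216

4216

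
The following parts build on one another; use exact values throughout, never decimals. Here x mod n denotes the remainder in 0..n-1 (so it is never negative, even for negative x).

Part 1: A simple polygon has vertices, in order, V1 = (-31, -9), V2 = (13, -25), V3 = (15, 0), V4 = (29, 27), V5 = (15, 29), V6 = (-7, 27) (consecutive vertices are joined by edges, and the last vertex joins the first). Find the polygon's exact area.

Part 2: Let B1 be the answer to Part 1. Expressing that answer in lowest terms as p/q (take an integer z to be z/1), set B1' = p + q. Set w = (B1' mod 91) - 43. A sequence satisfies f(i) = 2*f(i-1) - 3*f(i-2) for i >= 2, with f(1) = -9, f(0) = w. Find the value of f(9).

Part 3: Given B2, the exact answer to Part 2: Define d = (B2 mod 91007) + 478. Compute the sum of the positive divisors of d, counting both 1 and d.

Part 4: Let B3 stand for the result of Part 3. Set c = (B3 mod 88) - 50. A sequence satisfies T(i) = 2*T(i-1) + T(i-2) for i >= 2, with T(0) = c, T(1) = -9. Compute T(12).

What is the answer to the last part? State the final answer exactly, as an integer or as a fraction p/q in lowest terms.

-274006

Part 1: cross terms: (-31*-25 - 13*-9)=892, (13*0 - 15*-25)=375, (15*27 - 29*0)=405, (29*29 - 15*27)=436, (15*27 - -7*29)=608, (-7*-9 - -31*27)=900; twice the area = |3616| = 3616; area = 1808; answer 1808
Part 2: B1 = 1808; threaded value p + q = 1809; w = 37; f(2) = 2*(-9) - 3*(37) = -129; iterating: f(2)=-129, f(3)=-231, f(4)=-75, f(5)=543, f(6)=1311, f(7)=993, f(8)=-1947, f(9)=-6873; answer -6873
Part 3: B2 = -6873; d = 84612; 84612 = 2^2 * 3 * 11 * 641; sigma = (1 + 2 + 4) * (1 + 3) * (1 + 11) * (1 + 641) = 7 * 4 * 12 * 642 = 215712; answer 215712
Part 4: B3 = 215712; c = -26; T(2) = 2*(-9) + 1*(-26) = -44; iterating: T(2)=-44, T(3)=-97, T(4)=-238, T(5)=-573, T(6)=-1384, T(7)=-3341, T(8)=-8066, T(9)=-19473, T(10)=-47012, T(11)=-113497, T(12)=-274006; answer -274006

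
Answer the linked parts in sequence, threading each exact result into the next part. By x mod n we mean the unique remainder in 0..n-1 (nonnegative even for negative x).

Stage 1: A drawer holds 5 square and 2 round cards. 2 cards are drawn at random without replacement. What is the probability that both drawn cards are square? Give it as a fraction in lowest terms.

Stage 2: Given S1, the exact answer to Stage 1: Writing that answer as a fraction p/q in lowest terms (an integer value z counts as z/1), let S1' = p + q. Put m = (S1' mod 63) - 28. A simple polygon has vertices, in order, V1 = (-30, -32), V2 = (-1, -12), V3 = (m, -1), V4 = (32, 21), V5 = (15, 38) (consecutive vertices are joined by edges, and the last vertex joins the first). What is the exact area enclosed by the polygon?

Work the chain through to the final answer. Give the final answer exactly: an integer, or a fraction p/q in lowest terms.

2021/2

Stage 1: total draws C(7,2) = 21; favorable C(5,2) = 10; P = 10/21; answer 10/21
Stage 2: S1 = 10/21; threaded value p + q = 31; m = 3; cross terms: (-30*-12 - -1*-32)=328, (-1*-1 - 3*-12)=37, (3*21 - 32*-1)=95, (32*38 - 15*21)=901, (15*-32 - -30*38)=660; twice the area = |2021| = 2021; area = 2021/2; answer 2021/2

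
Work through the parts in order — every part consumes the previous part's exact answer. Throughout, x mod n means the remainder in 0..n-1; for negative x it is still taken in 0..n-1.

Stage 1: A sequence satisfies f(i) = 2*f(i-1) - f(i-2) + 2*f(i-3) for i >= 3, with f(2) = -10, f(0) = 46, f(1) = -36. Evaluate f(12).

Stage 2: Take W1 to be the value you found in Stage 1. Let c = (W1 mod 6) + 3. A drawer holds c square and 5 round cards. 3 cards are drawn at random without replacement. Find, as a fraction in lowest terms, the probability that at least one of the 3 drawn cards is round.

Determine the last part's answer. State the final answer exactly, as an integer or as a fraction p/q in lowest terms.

Stage 1: f(3) = 2*(-10) - 1*(-36) + 2*(46) = 108; iterating: f(3)=108, f(4)=154, f(5)=180, f(6)=422, f(7)=972, f(8)=1882, f(9)=3636, f(10)=7334, f(11)=14796, f(12)=29530; answer 29530
Stage 2: W1 = 29530; c = 7; total draws C(12,3) = 220; complement C(7,3) = 35; favorable 220 - 35 = 185; P = 37/44; answer 37/44

37/44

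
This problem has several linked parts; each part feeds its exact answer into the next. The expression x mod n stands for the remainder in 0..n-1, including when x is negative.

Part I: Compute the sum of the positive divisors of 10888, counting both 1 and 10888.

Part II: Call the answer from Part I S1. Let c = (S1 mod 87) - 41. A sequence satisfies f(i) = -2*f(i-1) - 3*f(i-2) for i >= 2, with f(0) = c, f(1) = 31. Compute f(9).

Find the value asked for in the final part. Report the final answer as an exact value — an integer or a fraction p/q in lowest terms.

Part I: 10888 = 2^3 * 1361; sigma = (1 + 2 + 4 + 8) * (1 + 1361) = 15 * 1362 = 20430; answer 20430
Part II: S1 = 20430; c = 31; f(2) = -2*(31) - 3*(31) = -155; iterating: f(2)=-155, f(3)=217, f(4)=31, f(5)=-713, f(6)=1333, f(7)=-527, f(8)=-2945, f(9)=7471; answer 7471

7471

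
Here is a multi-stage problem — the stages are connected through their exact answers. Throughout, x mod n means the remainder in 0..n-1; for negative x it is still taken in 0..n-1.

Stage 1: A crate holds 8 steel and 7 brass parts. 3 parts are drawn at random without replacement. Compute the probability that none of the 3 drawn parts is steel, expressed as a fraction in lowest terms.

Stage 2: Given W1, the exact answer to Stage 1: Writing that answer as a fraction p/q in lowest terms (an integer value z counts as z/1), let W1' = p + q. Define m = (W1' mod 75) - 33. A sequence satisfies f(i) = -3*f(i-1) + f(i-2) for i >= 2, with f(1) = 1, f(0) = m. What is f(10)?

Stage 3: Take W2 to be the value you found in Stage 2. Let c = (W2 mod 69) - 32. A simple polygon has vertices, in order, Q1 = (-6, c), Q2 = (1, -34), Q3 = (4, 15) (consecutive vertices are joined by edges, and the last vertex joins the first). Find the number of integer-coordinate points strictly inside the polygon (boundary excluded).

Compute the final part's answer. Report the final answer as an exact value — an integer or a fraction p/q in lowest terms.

Stage 1: total draws C(15,3) = 455; favorable C(7,3) = 35; P = 1/13; answer 1/13
Stage 2: W1 = 1/13; threaded value p + q = 14; m = -19; f(2) = -3*(1) + 1*(-19) = -22; iterating: f(2)=-22, f(3)=67, f(4)=-223, f(5)=736, f(6)=-2431, f(7)=8029, f(8)=-26518, f(9)=87583, f(10)=-289267; answer -289267
Stage 3: W2 = -289267; c = 18; cross terms: (-6*-34 - 1*18)=186, (1*15 - 4*-34)=151, (4*18 - -6*15)=162; twice the area = |499| = 499; area = 499/2; boundary points = 1 + 1 + 1 = 3; strictly interior points = area - boundary/2 + 1 = 249; answer 249

249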